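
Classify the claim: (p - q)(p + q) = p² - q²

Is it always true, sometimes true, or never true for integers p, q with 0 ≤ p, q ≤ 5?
Always true

The identity holds for every pair in the range. For instance at (p, q) = (2, 4): both sides equal -12.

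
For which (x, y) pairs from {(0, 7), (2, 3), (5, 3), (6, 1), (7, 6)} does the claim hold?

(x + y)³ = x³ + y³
(0, 7)

Testing each pair:
(0, 7): LHS = 343, RHS = 343 → holds
(2, 3): LHS = 125, RHS = 35 → fails
(5, 3): LHS = 512, RHS = 152 → fails
(6, 1): LHS = 343, RHS = 217 → fails
(7, 6): LHS = 2197, RHS = 559 → fails

1 of 5 pairs satisfies the claim.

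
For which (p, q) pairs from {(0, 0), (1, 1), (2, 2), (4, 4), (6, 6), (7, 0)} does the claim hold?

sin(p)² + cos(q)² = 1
Testing each pair:
(0, 0): LHS = 1, RHS = 1 → holds
(1, 1): LHS = cos(1)² + sin(1)² = 1, RHS = 1 → holds
(2, 2): LHS = cos(2)² + sin(2)² = 1, RHS = 1 → holds
(4, 4): LHS = cos(4)² + sin(4)² = 1, RHS = 1 → holds
(6, 6): LHS = sin(6)² + cos(6)² = 1, RHS = 1 → holds
(7, 0): LHS = sin(7)² + 1 ≈ 1.432, RHS = 1 → fails

5 of 6 pairs satisfy the claim.

Answer: (0, 0), (1, 1), (2, 2), (4, 4), (6, 6)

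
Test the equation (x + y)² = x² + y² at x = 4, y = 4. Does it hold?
Substituting x = 4, y = 4:

LHS = (4 + 4)² = 64
RHS = 4² + 4² = 32

LHS ≠ RHS, so the equation does not hold at this point.

Answer: Fails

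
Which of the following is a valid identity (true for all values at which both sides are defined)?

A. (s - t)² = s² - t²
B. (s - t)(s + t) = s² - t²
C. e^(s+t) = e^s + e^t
A: fails at (3, 4) — LHS = 1, RHS = -7.
B: holds — e.g. at (4, 4), both sides equal 0.
C: fails at (2, 2) — LHS = e^4 ≈ 54.6, RHS = 2·e^2 ≈ 14.78.

Answer: B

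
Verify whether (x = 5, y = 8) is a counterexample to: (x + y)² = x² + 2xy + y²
No

Substituting x = 5, y = 8:
LHS = (5 + 8)² = 169
RHS = 5² + 2·5·8 + 8² = 169

The sides agree, so this pair does not disprove the claim.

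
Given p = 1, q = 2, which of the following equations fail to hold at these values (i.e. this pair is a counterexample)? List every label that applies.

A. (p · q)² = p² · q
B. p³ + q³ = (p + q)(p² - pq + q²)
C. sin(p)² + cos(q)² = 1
A, C

Evaluating each claim at the given values:
A. LHS = 4, RHS = 2 → fails here (LHS ≠ RHS)
B. LHS = 9, RHS = 9 → holds here (LHS = RHS)
C. LHS = cos(2)² + sin(1)² ≈ 0.8813, RHS = 1 → fails here (LHS ≠ RHS)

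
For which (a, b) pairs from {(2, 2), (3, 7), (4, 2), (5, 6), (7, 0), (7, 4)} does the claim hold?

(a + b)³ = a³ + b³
(7, 0)

Testing each pair:
(2, 2): LHS = 64, RHS = 16 → fails
(3, 7): LHS = 1000, RHS = 370 → fails
(4, 2): LHS = 216, RHS = 72 → fails
(5, 6): LHS = 1331, RHS = 341 → fails
(7, 0): LHS = 343, RHS = 343 → holds
(7, 4): LHS = 1331, RHS = 407 → fails

1 of 6 pairs satisfies the claim.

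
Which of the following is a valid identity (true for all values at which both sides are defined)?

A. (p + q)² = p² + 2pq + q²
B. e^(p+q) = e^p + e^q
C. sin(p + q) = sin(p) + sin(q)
A

A: holds — e.g. at (5, 5), both sides equal 100.
B: fails at (6, 7) — LHS = e^13 ≈ 442413.4, RHS = e^6 + e^7 ≈ 1500.
C: fails at (2, 4) — LHS = sin(6) ≈ -0.2794, RHS = sin(4) + sin(2) ≈ 0.1525.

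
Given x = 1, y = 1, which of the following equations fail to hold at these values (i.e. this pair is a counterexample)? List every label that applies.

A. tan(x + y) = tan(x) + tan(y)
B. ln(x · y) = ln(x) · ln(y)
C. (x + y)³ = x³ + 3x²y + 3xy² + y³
Evaluating each claim at the given values:
A. LHS = tan(2) ≈ -2.185, RHS = 2·tan(1) ≈ 3.115 → fails here (LHS ≠ RHS)
B. LHS = 0, RHS = 0 → holds here (LHS = RHS)
C. LHS = 8, RHS = 8 → holds here (LHS = RHS)

Answer: A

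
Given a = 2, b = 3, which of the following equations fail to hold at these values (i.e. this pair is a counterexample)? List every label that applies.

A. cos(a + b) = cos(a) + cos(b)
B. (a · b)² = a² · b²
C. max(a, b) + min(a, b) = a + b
Evaluating each claim at the given values:
A. LHS = cos(5) ≈ 0.2837, RHS = cos(3) + cos(2) ≈ -1.406 → fails here (LHS ≠ RHS)
B. LHS = 36, RHS = 36 → holds here (LHS = RHS)
C. LHS = 5, RHS = 5 → holds here (LHS = RHS)

Answer: A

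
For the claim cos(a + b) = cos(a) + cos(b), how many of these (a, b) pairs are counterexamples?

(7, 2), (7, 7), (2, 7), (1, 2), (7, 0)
5

Testing each pair:
(7, 2): LHS = cos(9) ≈ -0.9111, RHS = cos(2) + cos(7) ≈ 0.3378 → counterexample
(7, 7): LHS = cos(14) ≈ 0.1367, RHS = 2·cos(7) ≈ 1.508 → counterexample
(2, 7): LHS = cos(9) ≈ -0.9111, RHS = cos(2) + cos(7) ≈ 0.3378 → counterexample
(1, 2): LHS = cos(3) ≈ -0.99, RHS = cos(2) + cos(1) ≈ 0.1242 → counterexample
(7, 0): LHS = cos(7) ≈ 0.7539, RHS = cos(7) + 1 ≈ 1.754 → counterexample

That makes 5 counterexamples.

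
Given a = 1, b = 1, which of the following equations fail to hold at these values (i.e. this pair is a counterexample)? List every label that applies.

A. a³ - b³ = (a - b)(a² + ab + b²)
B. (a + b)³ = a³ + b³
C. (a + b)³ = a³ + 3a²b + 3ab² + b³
Evaluating each claim at the given values:
A. LHS = 0, RHS = 0 → holds here (LHS = RHS)
B. LHS = 8, RHS = 2 → fails here (LHS ≠ RHS)
C. LHS = 8, RHS = 8 → holds here (LHS = RHS)

Answer: B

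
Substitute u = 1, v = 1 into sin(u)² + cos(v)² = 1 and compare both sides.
LHS = sin(1)² + cos(1)² = 1
RHS = 1

LHS = RHS: the two sides agree.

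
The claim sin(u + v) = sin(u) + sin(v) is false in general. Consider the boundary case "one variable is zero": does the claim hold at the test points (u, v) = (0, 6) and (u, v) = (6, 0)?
Yes, holds at both test points

At (0, 6): LHS = sin(6) ≈ -0.2794, RHS = sin(6) ≈ -0.2794 → equal
At (6, 0): LHS = sin(6) ≈ -0.2794, RHS = sin(6) ≈ -0.2794 → equal

So the claim does hold at both of these boundary points, even though it is not an identity.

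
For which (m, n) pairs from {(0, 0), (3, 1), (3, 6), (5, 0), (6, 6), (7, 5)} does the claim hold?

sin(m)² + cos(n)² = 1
Testing each pair:
(0, 0): LHS = 1, RHS = 1 → holds
(3, 1): LHS = sin(3)² + cos(1)² ≈ 0.3118, RHS = 1 → fails
(3, 6): LHS = sin(3)² + cos(6)² ≈ 0.9418, RHS = 1 → fails
(5, 0): LHS = sin(5)² + 1 ≈ 1.92, RHS = 1 → fails
(6, 6): LHS = sin(6)² + cos(6)² = 1, RHS = 1 → holds
(7, 5): LHS = cos(5)² + sin(7)² ≈ 0.5121, RHS = 1 → fails

2 of 6 pairs satisfy the claim.

Answer: (0, 0), (6, 6)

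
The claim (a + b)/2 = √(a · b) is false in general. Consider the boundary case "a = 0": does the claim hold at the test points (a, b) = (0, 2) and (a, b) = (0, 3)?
No, fails at both test points

At (0, 2): LHS = 1 ≠ RHS = 0
At (0, 3): LHS = 3/2 ≠ RHS = 0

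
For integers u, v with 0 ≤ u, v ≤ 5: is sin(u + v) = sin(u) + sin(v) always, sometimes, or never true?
It holds at (u, v) = (1, 0) (both sides equal sin(1) ≈ 0.8415), but fails at (u, v) = (2, 1) (LHS = sin(3) ≈ 0.1411, RHS = sin(1) + sin(2) ≈ 1.751).

Answer: Sometimes true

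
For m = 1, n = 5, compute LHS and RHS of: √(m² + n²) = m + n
LHS = √(1² + 5²) = √(26) ≈ 5.099
RHS = 1 + 5 = 6

LHS ≠ RHS (they differ by about 0.901), so the equation does not hold here.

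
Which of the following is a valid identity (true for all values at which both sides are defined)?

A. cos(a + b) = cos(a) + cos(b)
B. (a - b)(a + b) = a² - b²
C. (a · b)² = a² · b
A: fails at (3, 7) — LHS = cos(10) ≈ -0.8391, RHS = cos(3) + cos(7) ≈ -0.2361.
B: holds — e.g. at (1, 3), both sides equal -8.
C: fails at (2, 4) — LHS = 64, RHS = 16.

Answer: B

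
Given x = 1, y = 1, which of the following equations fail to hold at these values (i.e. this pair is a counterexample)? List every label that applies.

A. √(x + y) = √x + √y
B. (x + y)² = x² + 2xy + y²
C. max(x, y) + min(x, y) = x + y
A

Evaluating each claim at the given values:
A. LHS = √(2) ≈ 1.414, RHS = 2 → fails here (LHS ≠ RHS)
B. LHS = 4, RHS = 4 → holds here (LHS = RHS)
C. LHS = 2, RHS = 2 → holds here (LHS = RHS)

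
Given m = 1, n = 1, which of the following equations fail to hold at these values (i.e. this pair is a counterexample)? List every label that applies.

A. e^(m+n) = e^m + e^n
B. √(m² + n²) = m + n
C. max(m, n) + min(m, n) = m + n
Evaluating each claim at the given values:
A. LHS = e^2 ≈ 7.389, RHS = 2·e ≈ 5.437 → fails here (LHS ≠ RHS)
B. LHS = √(2) ≈ 1.414, RHS = 2 → fails here (LHS ≠ RHS)
C. LHS = 2, RHS = 2 → holds here (LHS = RHS)

Answer: A, B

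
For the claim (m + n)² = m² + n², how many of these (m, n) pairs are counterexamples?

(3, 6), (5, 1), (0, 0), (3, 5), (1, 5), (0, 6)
4

Testing each pair:
(3, 6): LHS = 81, RHS = 45 → counterexample
(5, 1): LHS = 36, RHS = 26 → counterexample
(0, 0): LHS = 0, RHS = 0 → satisfies claim
(3, 5): LHS = 64, RHS = 34 → counterexample
(1, 5): LHS = 36, RHS = 26 → counterexample
(0, 6): LHS = 36, RHS = 36 → satisfies claim

That makes 4 counterexamples.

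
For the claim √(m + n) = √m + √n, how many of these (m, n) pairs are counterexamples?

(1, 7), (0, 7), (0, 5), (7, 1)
Testing each pair:
(1, 7): LHS = 2·√(2) ≈ 2.828, RHS = 1 + √(7) ≈ 3.646 → counterexample
(0, 7): LHS = √(7) ≈ 2.646, RHS = √(7) ≈ 2.646 → satisfies claim
(0, 5): LHS = √(5) ≈ 2.236, RHS = √(5) ≈ 2.236 → satisfies claim
(7, 1): LHS = 2·√(2) ≈ 2.828, RHS = 1 + √(7) ≈ 3.646 → counterexample

That makes 2 counterexamples.

Answer: 2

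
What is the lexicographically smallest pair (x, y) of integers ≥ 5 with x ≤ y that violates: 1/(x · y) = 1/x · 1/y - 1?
(x, y) = (5, 5)

Substituting (5, 5) into the claim:
LHS = 1/(5 · 5) = 1/25
RHS = 1/5 · 1/5 - 1 = -24/25

Since LHS ≠ RHS, this pair disproves the claim, and no lexicographically smaller pair (x ≤ y, integers ≥ 5) does.

For instance (5, 12) is also a counterexample (LHS = 1/60, RHS = -59/60), but it's lexicographically larger.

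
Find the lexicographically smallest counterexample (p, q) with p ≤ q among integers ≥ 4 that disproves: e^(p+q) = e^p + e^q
(p, q) = (4, 4)

Substituting (4, 4) into the claim:
LHS = e^(4+4) = e^8 ≈ 2981
RHS = e^4 + e^4 = 2·e^4 ≈ 109.2

Since LHS ≠ RHS, this pair disproves the claim, and no lexicographically smaller pair (p ≤ q, integers ≥ 4) does.

For instance (5, 10) is also a counterexample (LHS = e^15 ≈ 3269017.4, RHS = e^5 + e^10 ≈ 22174.9), but it's lexicographically larger.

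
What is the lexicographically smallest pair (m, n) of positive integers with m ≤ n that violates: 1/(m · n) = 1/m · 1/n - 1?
Substituting (1, 1) into the claim:
LHS = 1/(1 · 1) = 1
RHS = 1/1 · 1/1 - 1 = 0

Since LHS ≠ RHS, this pair disproves the claim, and no lexicographically smaller pair (m ≤ n, positive integers) does.

For instance (1, 5) is also a counterexample (LHS = 1/5, RHS = -4/5), but it's lexicographically larger.

Answer: (m, n) = (1, 1)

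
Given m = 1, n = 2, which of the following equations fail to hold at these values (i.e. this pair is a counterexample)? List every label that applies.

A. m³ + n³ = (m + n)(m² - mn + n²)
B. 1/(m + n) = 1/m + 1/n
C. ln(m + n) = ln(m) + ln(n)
B, C

Evaluating each claim at the given values:
A. LHS = 9, RHS = 9 → holds here (LHS = RHS)
B. LHS = 1/3, RHS = 3/2 → fails here (LHS ≠ RHS)
C. LHS = ln(3) ≈ 1.099, RHS = ln(2) ≈ 0.6931 → fails here (LHS ≠ RHS)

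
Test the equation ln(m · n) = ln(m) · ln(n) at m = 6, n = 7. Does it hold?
Fails

Substituting m = 6, n = 7:

LHS = ln(6 · 7) = ln(42) ≈ 3.738
RHS = ln(6) · ln(7) ≈ 3.487

LHS ≠ RHS, so the equation does not hold at this point.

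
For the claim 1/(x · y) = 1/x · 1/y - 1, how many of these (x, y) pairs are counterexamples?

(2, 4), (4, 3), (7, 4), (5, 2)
4

Testing each pair:
(2, 4): LHS = 1/8, RHS = -7/8 → counterexample
(4, 3): LHS = 1/12, RHS = -11/12 → counterexample
(7, 4): LHS = 1/28, RHS = -27/28 → counterexample
(5, 2): LHS = 1/10, RHS = -9/10 → counterexample

That makes 4 counterexamples.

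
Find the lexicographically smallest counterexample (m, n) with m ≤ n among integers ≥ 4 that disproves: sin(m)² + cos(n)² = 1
(m, n) = (4, 5)

At (4, 4): both sides equal 1, so it holds there.

Substituting (4, 5) into the claim:
LHS = sin(4)² + cos(5)² ≈ 0.6532
RHS = 1

Since LHS ≠ RHS, this pair disproves the claim, and no lexicographically smaller pair (m ≤ n, integers ≥ 4) does.

For instance (7, 11) is also a counterexample (LHS = cos(11)² + sin(7)² ≈ 0.4317, RHS = 1), but it's lexicographically larger.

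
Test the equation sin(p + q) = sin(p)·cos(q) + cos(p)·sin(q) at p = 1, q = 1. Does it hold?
Holds

Substituting p = 1, q = 1:

LHS = sin(1 + 1) = sin(2) ≈ 0.9093
RHS = sin(1)·cos(1) + cos(1)·sin(1) = 2·sin(1)·cos(1) ≈ 0.9093

LHS = RHS, so the equation holds at this point.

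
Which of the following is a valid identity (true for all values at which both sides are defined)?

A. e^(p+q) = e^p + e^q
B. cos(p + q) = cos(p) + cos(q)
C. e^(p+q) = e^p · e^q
A: fails at (3, 4) — LHS = e^7 ≈ 1097, RHS = e^3 + e^4 ≈ 74.68.
B: fails at (1, 4) — LHS = cos(5) ≈ 0.2837, RHS = cos(4) + cos(1) ≈ -0.1133.
C: holds — e.g. at (2, 5), both sides equal e^7 ≈ 1097.

Answer: C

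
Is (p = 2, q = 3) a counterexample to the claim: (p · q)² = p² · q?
Substituting p = 2, q = 3:
LHS = (2 · 3)² = 36
RHS = 2² · 3 = 12

Since LHS ≠ RHS, this pair disproves the claim.

Answer: Yes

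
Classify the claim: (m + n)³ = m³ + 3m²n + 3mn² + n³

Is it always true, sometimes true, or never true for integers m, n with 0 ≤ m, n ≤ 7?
The identity holds for every pair in the range. For instance at (m, n) = (6, 2): both sides equal 512.

Answer: Always true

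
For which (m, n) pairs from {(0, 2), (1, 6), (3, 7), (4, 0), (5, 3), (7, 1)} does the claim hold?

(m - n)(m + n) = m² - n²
Testing each pair:
(0, 2): LHS = -4, RHS = -4 → holds
(1, 6): LHS = -35, RHS = -35 → holds
(3, 7): LHS = -40, RHS = -40 → holds
(4, 0): LHS = 16, RHS = 16 → holds
(5, 3): LHS = 16, RHS = 16 → holds
(7, 1): LHS = 48, RHS = 48 → holds

Every pair satisfies the claim.

Answer: All pairs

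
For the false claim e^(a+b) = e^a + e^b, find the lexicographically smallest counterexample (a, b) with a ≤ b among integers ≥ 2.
(a, b) = (2, 2)

Substituting (2, 2) into the claim:
LHS = e^(2+2) = e^4 ≈ 54.6
RHS = e^2 + e^2 = 2·e^2 ≈ 14.78

Since LHS ≠ RHS, this pair disproves the claim, and no lexicographically smaller pair (a ≤ b, integers ≥ 2) does.

For instance (2, 8) is also a counterexample (LHS = e^10 ≈ 22026.5, RHS = e^2 + e^8 ≈ 2988), but it's lexicographically larger.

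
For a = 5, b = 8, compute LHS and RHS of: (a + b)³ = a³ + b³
LHS = (5 + 8)³ = 2197
RHS = 5³ + 8³ = 637

LHS ≠ RHS, so the equation does not hold here.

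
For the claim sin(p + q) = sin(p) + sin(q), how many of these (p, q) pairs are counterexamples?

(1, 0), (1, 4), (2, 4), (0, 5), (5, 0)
Testing each pair:
(1, 0): LHS = sin(1) ≈ 0.8415, RHS = sin(1) ≈ 0.8415 → satisfies claim
(1, 4): LHS = sin(5) ≈ -0.9589, RHS = sin(4) + sin(1) ≈ 0.08467 → counterexample
(2, 4): LHS = sin(6) ≈ -0.2794, RHS = sin(4) + sin(2) ≈ 0.1525 → counterexample
(0, 5): LHS = sin(5) ≈ -0.9589, RHS = sin(5) ≈ -0.9589 → satisfies claim
(5, 0): LHS = sin(5) ≈ -0.9589, RHS = sin(5) ≈ -0.9589 → satisfies claim

That makes 2 counterexamples.

Answer: 2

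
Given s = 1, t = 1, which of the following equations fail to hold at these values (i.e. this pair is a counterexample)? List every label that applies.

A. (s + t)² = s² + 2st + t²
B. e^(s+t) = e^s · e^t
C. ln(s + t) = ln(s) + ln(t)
C

Evaluating each claim at the given values:
A. LHS = 4, RHS = 4 → holds here (LHS = RHS)
B. LHS = e^2 ≈ 7.389, RHS = e^2 ≈ 7.389 → holds here (LHS = RHS)
C. LHS = ln(2) ≈ 0.6931, RHS = 0 → fails here (LHS ≠ RHS)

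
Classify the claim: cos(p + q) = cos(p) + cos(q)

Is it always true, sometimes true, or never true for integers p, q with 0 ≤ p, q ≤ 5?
Never true

The claim fails for every pair in the range. For instance at (p, q) = (2, 3): LHS = cos(5) ≈ 0.2837, RHS = cos(3) + cos(2) ≈ -1.406.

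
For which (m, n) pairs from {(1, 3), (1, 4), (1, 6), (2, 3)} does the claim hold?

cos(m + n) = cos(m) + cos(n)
None

Testing each pair:
(1, 3): LHS = cos(4) ≈ -0.6536, RHS = cos(3) + cos(1) ≈ -0.4497 → fails
(1, 4): LHS = cos(5) ≈ 0.2837, RHS = cos(4) + cos(1) ≈ -0.1133 → fails
(1, 6): LHS = cos(7) ≈ 0.7539, RHS = cos(1) + cos(6) ≈ 1.5 → fails
(2, 3): LHS = cos(5) ≈ 0.2837, RHS = cos(3) + cos(2) ≈ -1.406 → fails

No pair satisfies the claim.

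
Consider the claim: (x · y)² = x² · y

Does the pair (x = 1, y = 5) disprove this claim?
Substituting x = 1, y = 5:
LHS = (1 · 5)² = 25
RHS = 1² · 5 = 5

Since LHS ≠ RHS, this pair disproves the claim.

Answer: Yes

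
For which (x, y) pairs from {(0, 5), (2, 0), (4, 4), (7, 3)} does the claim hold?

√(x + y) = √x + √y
(0, 5), (2, 0)

Testing each pair:
(0, 5): LHS = √(5) ≈ 2.236, RHS = √(5) ≈ 2.236 → holds
(2, 0): LHS = √(2) ≈ 1.414, RHS = √(2) ≈ 1.414 → holds
(4, 4): LHS = 2·√(2) ≈ 2.828, RHS = 4 → fails
(7, 3): LHS = √(10) ≈ 3.162, RHS = √(3) + √(7) ≈ 4.378 → fails

2 of 4 pairs satisfy the claim.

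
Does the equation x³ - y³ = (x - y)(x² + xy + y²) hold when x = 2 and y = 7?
Substituting x = 2, y = 7:

LHS = 2³ - 7³ = -335
RHS = (2 - 7)(2² + 2·7 + 7²) = -335

LHS = RHS, so the equation holds at this point.

Answer: Holds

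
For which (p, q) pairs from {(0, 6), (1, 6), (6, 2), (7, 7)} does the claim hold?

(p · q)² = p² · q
(0, 6)

Testing each pair:
(0, 6): LHS = 0, RHS = 0 → holds
(1, 6): LHS = 36, RHS = 6 → fails
(6, 2): LHS = 144, RHS = 72 → fails
(7, 7): LHS = 2401, RHS = 343 → fails

1 of 4 pairs satisfies the claim.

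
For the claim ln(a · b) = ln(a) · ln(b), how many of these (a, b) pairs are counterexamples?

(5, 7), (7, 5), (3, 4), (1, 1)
3

Testing each pair:
(5, 7): LHS = ln(35) ≈ 3.555, RHS = ln(5)·ln(7) ≈ 3.132 → counterexample
(7, 5): LHS = ln(35) ≈ 3.555, RHS = ln(5)·ln(7) ≈ 3.132 → counterexample
(3, 4): LHS = ln(12) ≈ 2.485, RHS = ln(3)·ln(4) ≈ 1.523 → counterexample
(1, 1): LHS = 0, RHS = 0 → satisfies claim

That makes 3 counterexamples.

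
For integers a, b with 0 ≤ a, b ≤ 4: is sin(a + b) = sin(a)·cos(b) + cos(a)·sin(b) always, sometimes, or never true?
Always true

The identity holds for every pair in the range. For instance at (a, b) = (0, 0): both sides equal 0.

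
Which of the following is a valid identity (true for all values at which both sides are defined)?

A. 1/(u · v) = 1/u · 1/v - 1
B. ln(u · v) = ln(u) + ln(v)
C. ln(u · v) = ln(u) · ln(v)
A: fails at (3, 5) — LHS = 1/15, RHS = -14/15.
B: holds — e.g. at (4, 6), both sides equal ln(24) ≈ 3.178.
C: fails at (2, 4) — LHS = ln(8) ≈ 2.079, RHS = ln(2)·ln(4) ≈ 0.9609.

Answer: B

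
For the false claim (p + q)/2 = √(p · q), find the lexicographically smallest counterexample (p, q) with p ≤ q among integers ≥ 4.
At (4, 4): both sides equal 4, so it holds there.

Substituting (4, 5) into the claim:
LHS = (4 + 5)/2 = 9/2
RHS = √(4 · 5) = 2·√(5) ≈ 4.472

Since LHS ≠ RHS, this pair disproves the claim, and no lexicographically smaller pair (p ≤ q, integers ≥ 4) does.

For instance (4, 10) is also a counterexample (LHS = 7, RHS = 2·√(10) ≈ 6.325), but it's lexicographically larger.

Answer: (p, q) = (4, 5)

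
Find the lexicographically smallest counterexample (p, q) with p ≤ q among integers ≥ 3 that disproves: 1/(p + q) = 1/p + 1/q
(p, q) = (3, 3)

Substituting (3, 3) into the claim:
LHS = 1/(3 + 3) = 1/6
RHS = 1/3 + 1/3 = 2/3

Since LHS ≠ RHS, this pair disproves the claim, and no lexicographically smaller pair (p ≤ q, integers ≥ 3) does.

For instance (6, 9) is also a counterexample (LHS = 1/15, RHS = 5/18), but it's lexicographically larger.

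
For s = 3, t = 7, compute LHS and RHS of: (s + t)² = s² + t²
LHS = (3 + 7)² = 100
RHS = 3² + 7² = 58

LHS ≠ RHS, so the equation does not hold here.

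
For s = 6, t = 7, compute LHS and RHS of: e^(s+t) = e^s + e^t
LHS = e^(6+7) = e^13 ≈ 442413.4
RHS = e^6 + e^7 ≈ 1500

LHS ≠ RHS (they differ by about 440913.3), so the equation does not hold here.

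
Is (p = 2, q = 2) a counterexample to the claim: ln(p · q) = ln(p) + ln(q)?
No

Substituting p = 2, q = 2:
LHS = ln(2 · 2) = ln(4) ≈ 1.386
RHS = ln(2) + ln(2) = 2·ln(2) ≈ 1.386

The sides agree, so this pair does not disprove the claim.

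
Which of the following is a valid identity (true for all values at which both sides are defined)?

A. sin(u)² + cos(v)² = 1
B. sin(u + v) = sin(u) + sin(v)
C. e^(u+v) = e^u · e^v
A: fails at (2, 3) — LHS = sin(2)² + cos(3)² ≈ 1.807, RHS = 1.
B: fails at (5, 5) — LHS = sin(10) ≈ -0.544, RHS = 2·sin(5) ≈ -1.918.
C: holds — e.g. at (1, 4), both sides equal e^5 ≈ 148.4.

Answer: C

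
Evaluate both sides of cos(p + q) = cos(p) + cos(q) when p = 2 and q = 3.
LHS = cos(2 + 3) = cos(5) ≈ 0.2837
RHS = cos(2) + cos(3) ≈ -1.406

LHS ≠ RHS (they differ by about 1.69), so the equation does not hold here.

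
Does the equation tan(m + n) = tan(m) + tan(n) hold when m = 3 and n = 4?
Substituting m = 3, n = 4:

LHS = tan(3 + 4) = tan(7) ≈ 0.8714
RHS = tan(3) + tan(4) ≈ 1.015

LHS ≠ RHS, so the equation does not hold at this point.

Answer: Fails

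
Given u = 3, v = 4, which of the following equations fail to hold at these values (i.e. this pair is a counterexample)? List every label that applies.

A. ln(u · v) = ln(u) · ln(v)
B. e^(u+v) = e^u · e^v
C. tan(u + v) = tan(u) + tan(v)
A, C

Evaluating each claim at the given values:
A. LHS = ln(12) ≈ 2.485, RHS = ln(3)·ln(4) ≈ 1.523 → fails here (LHS ≠ RHS)
B. LHS = e^7 ≈ 1097, RHS = e^7 ≈ 1097 → holds here (LHS = RHS)
C. LHS = tan(7) ≈ 0.8714, RHS = tan(3) + tan(4) ≈ 1.015 → fails here (LHS ≠ RHS)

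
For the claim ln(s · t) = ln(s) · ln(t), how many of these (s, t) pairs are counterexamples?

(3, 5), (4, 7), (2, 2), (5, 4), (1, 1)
4

Testing each pair:
(3, 5): LHS = ln(15) ≈ 2.708, RHS = ln(3)·ln(5) ≈ 1.768 → counterexample
(4, 7): LHS = ln(28) ≈ 3.332, RHS = ln(4)·ln(7) ≈ 2.698 → counterexample
(2, 2): LHS = ln(4) ≈ 1.386, RHS = ln(2)² ≈ 0.4805 → counterexample
(5, 4): LHS = ln(20) ≈ 2.996, RHS = ln(4)·ln(5) ≈ 2.231 → counterexample
(1, 1): LHS = 0, RHS = 0 → satisfies claim

That makes 4 counterexamples.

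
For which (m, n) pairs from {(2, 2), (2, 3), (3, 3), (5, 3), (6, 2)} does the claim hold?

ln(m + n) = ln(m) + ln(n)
Testing each pair:
(2, 2): LHS = ln(4) ≈ 1.386, RHS = 2·ln(2) ≈ 1.386 → holds
(2, 3): LHS = ln(5) ≈ 1.609, RHS = ln(2) + ln(3) ≈ 1.792 → fails
(3, 3): LHS = ln(6) ≈ 1.792, RHS = 2·ln(3) ≈ 2.197 → fails
(5, 3): LHS = ln(8) ≈ 2.079, RHS = ln(3) + ln(5) ≈ 2.708 → fails
(6, 2): LHS = ln(8) ≈ 2.079, RHS = ln(2) + ln(6) ≈ 2.485 → fails

1 of 5 pairs satisfies the claim.

Answer: (2, 2)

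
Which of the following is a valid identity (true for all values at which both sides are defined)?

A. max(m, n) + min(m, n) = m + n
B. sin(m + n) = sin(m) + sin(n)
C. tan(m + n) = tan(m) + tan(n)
A

A: holds — e.g. at (5, 5), both sides equal 10.
B: fails at (2, 2) — LHS = sin(4) ≈ -0.7568, RHS = 2·sin(2) ≈ 1.819.
C: fails at (1, 1) — LHS = tan(2) ≈ -2.185, RHS = 2·tan(1) ≈ 3.115.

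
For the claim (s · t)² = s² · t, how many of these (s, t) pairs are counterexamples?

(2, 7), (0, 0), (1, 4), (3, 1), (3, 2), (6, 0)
Testing each pair:
(2, 7): LHS = 196, RHS = 28 → counterexample
(0, 0): LHS = 0, RHS = 0 → satisfies claim
(1, 4): LHS = 16, RHS = 4 → counterexample
(3, 1): LHS = 9, RHS = 9 → satisfies claim
(3, 2): LHS = 36, RHS = 18 → counterexample
(6, 0): LHS = 0, RHS = 0 → satisfies claim

That makes 3 counterexamples.

Answer: 3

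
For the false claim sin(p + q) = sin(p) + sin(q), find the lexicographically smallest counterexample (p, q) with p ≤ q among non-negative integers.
(p, q) = (1, 1)

Substituting (1, 1) into the claim:
LHS = sin(1 + 1) = sin(2) ≈ 0.9093
RHS = sin(1) + sin(1) = 2·sin(1) ≈ 1.683

Since LHS ≠ RHS, this pair disproves the claim, and no lexicographically smaller pair (p ≤ q, non-negative integers) does.

For instance (5, 7) is also a counterexample (LHS = sin(12) ≈ -0.5366, RHS = sin(5) + sin(7) ≈ -0.3019), but it's lexicographically larger.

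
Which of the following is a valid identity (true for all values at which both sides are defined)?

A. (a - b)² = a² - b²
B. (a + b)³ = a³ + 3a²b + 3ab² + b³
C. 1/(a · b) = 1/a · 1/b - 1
B

A: fails at (1, 3) — LHS = 4, RHS = -8.
B: holds — e.g. at (3, 3), both sides equal 216.
C: fails at (1, 4) — LHS = 1/4, RHS = -3/4.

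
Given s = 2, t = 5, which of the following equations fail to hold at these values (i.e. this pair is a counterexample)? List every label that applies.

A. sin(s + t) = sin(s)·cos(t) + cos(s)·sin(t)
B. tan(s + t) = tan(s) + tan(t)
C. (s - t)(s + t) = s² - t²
B

Evaluating each claim at the given values:
A. LHS = sin(7) ≈ 0.657, RHS = sin(2)·cos(5) + sin(5)·cos(2) ≈ 0.657 → holds here (LHS = RHS)
B. LHS = tan(7) ≈ 0.8714, RHS = tan(5) + tan(2) ≈ -5.566 → fails here (LHS ≠ RHS)
C. LHS = -21, RHS = -21 → holds here (LHS = RHS)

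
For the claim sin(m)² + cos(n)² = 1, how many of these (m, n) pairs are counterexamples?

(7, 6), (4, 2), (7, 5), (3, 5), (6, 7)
5

Testing each pair:
(7, 6): LHS = sin(7)² + cos(6)² ≈ 1.354, RHS = 1 → counterexample
(4, 2): LHS = cos(2)² + sin(4)² ≈ 0.7459, RHS = 1 → counterexample
(7, 5): LHS = cos(5)² + sin(7)² ≈ 0.5121, RHS = 1 → counterexample
(3, 5): LHS = sin(3)² + cos(5)² ≈ 0.1004, RHS = 1 → counterexample
(6, 7): LHS = sin(6)² + cos(7)² ≈ 0.6464, RHS = 1 → counterexample

That makes 5 counterexamples.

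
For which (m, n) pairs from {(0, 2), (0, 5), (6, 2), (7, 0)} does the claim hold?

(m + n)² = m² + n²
Testing each pair:
(0, 2): LHS = 4, RHS = 4 → holds
(0, 5): LHS = 25, RHS = 25 → holds
(6, 2): LHS = 64, RHS = 40 → fails
(7, 0): LHS = 49, RHS = 49 → holds

3 of 4 pairs satisfy the claim.

Answer: (0, 2), (0, 5), (7, 0)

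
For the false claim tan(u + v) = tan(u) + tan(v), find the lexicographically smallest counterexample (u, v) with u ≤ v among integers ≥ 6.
(u, v) = (6, 6)

Substituting (6, 6) into the claim:
LHS = tan(6 + 6) = tan(12) ≈ -0.6359
RHS = tan(6) + tan(6) = 2·tan(6) ≈ -0.582

Since LHS ≠ RHS, this pair disproves the claim, and no lexicographically smaller pair (u ≤ v, integers ≥ 6) does.

For instance (8, 9) is also a counterexample (LHS = tan(17) ≈ 3.494, RHS = tan(8) + tan(9) ≈ -7.252), but it's lexicographically larger.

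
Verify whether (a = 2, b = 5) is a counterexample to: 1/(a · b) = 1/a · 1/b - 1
Yes

Substituting a = 2, b = 5:
LHS = 1/(2 · 5) = 1/10
RHS = 1/2 · 1/5 - 1 = -9/10

Since LHS ≠ RHS, this pair disproves the claim.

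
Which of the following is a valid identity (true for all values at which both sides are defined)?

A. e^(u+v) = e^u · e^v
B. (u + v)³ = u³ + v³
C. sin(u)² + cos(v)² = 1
A

A: holds — e.g. at (2, 2), both sides equal e^4 ≈ 54.6.
B: fails at (3, 3) — LHS = 216, RHS = 54.
C: fails at (3, 5) — LHS = sin(3)² + cos(5)² ≈ 0.1004, RHS = 1.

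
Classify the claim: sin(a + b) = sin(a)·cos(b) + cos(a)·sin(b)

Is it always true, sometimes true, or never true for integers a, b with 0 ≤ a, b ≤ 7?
The identity holds for every pair in the range. For instance at (a, b) = (1, 6): both sides equal sin(7) ≈ 0.657.

Answer: Always true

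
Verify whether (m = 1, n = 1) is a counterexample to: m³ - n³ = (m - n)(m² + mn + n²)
No

Substituting m = 1, n = 1:
LHS = 1³ - 1³ = 0
RHS = (1 - 1)(1² + 1·1 + 1²) = 0

The sides agree, so this pair does not disprove the claim.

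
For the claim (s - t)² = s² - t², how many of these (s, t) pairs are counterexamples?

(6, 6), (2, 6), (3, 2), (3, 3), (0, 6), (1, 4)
4

Testing each pair:
(6, 6): LHS = 0, RHS = 0 → satisfies claim
(2, 6): LHS = 16, RHS = -32 → counterexample
(3, 2): LHS = 1, RHS = 5 → counterexample
(3, 3): LHS = 0, RHS = 0 → satisfies claim
(0, 6): LHS = 36, RHS = -36 → counterexample
(1, 4): LHS = 9, RHS = -15 → counterexample

That makes 4 counterexamples.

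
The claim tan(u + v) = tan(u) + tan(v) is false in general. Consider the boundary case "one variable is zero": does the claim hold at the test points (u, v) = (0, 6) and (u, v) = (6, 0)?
At (0, 6): LHS = tan(6) ≈ -0.291, RHS = tan(6) ≈ -0.291 → equal
At (6, 0): LHS = tan(6) ≈ -0.291, RHS = tan(6) ≈ -0.291 → equal

So the claim does hold at both of these boundary points, even though it is not an identity.

Answer: Yes, holds at both test points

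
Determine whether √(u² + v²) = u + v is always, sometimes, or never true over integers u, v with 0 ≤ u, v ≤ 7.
It holds at (u, v) = (0, 7) (both sides equal 7), but fails at (u, v) = (4, 5) (LHS = √(41) ≈ 6.403, RHS = 9).

Answer: Sometimes true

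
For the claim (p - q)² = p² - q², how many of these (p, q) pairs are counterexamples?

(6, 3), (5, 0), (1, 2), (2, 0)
Testing each pair:
(6, 3): LHS = 9, RHS = 27 → counterexample
(5, 0): LHS = 25, RHS = 25 → satisfies claim
(1, 2): LHS = 1, RHS = -3 → counterexample
(2, 0): LHS = 4, RHS = 4 → satisfies claim

That makes 2 counterexamples.

Answer: 2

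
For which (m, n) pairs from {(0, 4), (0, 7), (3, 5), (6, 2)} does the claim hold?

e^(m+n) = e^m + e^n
None

Testing each pair:
(0, 4): LHS = e^4 ≈ 54.6, RHS = 1 + e^4 ≈ 55.6 → fails
(0, 7): LHS = e^7 ≈ 1097, RHS = 1 + e^7 ≈ 1098 → fails
(3, 5): LHS = e^8 ≈ 2981, RHS = e^3 + e^5 ≈ 168.5 → fails
(6, 2): LHS = e^8 ≈ 2981, RHS = e^2 + e^6 ≈ 410.8 → fails

No pair satisfies the claim.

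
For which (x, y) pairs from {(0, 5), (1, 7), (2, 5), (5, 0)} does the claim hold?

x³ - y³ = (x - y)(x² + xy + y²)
All pairs

Testing each pair:
(0, 5): LHS = -125, RHS = -125 → holds
(1, 7): LHS = -342, RHS = -342 → holds
(2, 5): LHS = -117, RHS = -117 → holds
(5, 0): LHS = 125, RHS = 125 → holds

Every pair satisfies the claim.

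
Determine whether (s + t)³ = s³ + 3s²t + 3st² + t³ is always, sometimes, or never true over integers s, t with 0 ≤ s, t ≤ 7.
Always true

The identity holds for every pair in the range. For instance at (s, t) = (4, 0): both sides equal 64.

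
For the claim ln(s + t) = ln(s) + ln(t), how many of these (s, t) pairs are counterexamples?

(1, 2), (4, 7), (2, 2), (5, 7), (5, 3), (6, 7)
5

Testing each pair:
(1, 2): LHS = ln(3) ≈ 1.099, RHS = ln(2) ≈ 0.6931 → counterexample
(4, 7): LHS = ln(11) ≈ 2.398, RHS = ln(4) + ln(7) ≈ 3.332 → counterexample
(2, 2): LHS = ln(4) ≈ 1.386, RHS = 2·ln(2) ≈ 1.386 → satisfies claim
(5, 7): LHS = ln(12) ≈ 2.485, RHS = ln(5) + ln(7) ≈ 3.555 → counterexample
(5, 3): LHS = ln(8) ≈ 2.079, RHS = ln(3) + ln(5) ≈ 2.708 → counterexample
(6, 7): LHS = ln(13) ≈ 2.565, RHS = ln(6) + ln(7) ≈ 3.738 → counterexample

That makes 5 counterexamples.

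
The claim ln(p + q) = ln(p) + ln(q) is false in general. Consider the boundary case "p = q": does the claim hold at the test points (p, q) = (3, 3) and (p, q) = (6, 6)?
No, fails at both test points

At (3, 3): LHS = ln(6) ≈ 1.792 ≠ RHS = 2·ln(3) ≈ 2.197
At (6, 6): LHS = ln(12) ≈ 2.485 ≠ RHS = 2·ln(6) ≈ 3.584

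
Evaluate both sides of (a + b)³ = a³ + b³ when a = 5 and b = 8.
LHS = (5 + 8)³ = 2197
RHS = 5³ + 8³ = 637

LHS ≠ RHS, so the equation does not hold here.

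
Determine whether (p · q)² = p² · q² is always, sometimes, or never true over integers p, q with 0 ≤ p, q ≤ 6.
Always true

The identity holds for every pair in the range. For instance at (p, q) = (1, 3): both sides equal 9.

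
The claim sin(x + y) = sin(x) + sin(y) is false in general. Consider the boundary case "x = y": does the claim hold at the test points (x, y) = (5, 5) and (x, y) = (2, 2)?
At (5, 5): LHS = sin(10) ≈ -0.544 ≠ RHS = 2·sin(5) ≈ -1.918
At (2, 2): LHS = sin(4) ≈ -0.7568 ≠ RHS = 2·sin(2) ≈ 1.819

Answer: No, fails at both test points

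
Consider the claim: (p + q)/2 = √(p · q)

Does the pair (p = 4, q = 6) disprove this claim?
Yes

Substituting p = 4, q = 6:
LHS = (4 + 6)/2 = 5
RHS = √(4 · 6) = 2·√(6) ≈ 4.899

Since LHS ≠ RHS, this pair disproves the claim.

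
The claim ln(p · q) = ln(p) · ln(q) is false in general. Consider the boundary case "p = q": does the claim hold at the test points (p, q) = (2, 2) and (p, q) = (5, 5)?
No, fails at both test points

At (2, 2): LHS = ln(4) ≈ 1.386 ≠ RHS = ln(2)² ≈ 0.4805
At (5, 5): LHS = ln(25) ≈ 3.219 ≠ RHS = ln(5)² ≈ 2.59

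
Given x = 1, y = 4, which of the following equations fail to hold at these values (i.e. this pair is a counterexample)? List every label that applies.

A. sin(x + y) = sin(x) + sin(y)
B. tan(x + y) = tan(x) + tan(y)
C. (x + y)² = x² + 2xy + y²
Evaluating each claim at the given values:
A. LHS = sin(5) ≈ -0.9589, RHS = sin(4) + sin(1) ≈ 0.08467 → fails here (LHS ≠ RHS)
B. LHS = tan(5) ≈ -3.381, RHS = tan(4) + tan(1) ≈ 2.715 → fails here (LHS ≠ RHS)
C. LHS = 25, RHS = 25 → holds here (LHS = RHS)

Answer: A, B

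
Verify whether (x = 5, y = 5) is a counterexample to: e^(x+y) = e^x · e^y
Substituting x = 5, y = 5:
LHS = e^(5+5) = e^10 ≈ 22026.5
RHS = e^5 · e^5 = e^10 ≈ 22026.5

The sides agree, so this pair does not disprove the claim.

Answer: No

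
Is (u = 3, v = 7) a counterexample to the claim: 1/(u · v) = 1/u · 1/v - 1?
Yes

Substituting u = 3, v = 7:
LHS = 1/(3 · 7) = 1/21
RHS = 1/3 · 1/7 - 1 = -20/21

Since LHS ≠ RHS, this pair disproves the claim.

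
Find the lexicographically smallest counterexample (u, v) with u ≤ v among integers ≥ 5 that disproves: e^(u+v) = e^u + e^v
(u, v) = (5, 5)

Substituting (5, 5) into the claim:
LHS = e^(5+5) = e^10 ≈ 22026.5
RHS = e^5 + e^5 = 2·e^5 ≈ 296.8

Since LHS ≠ RHS, this pair disproves the claim, and no lexicographically smaller pair (u ≤ v, integers ≥ 5) does.

For instance (9, 9) is also a counterexample (LHS = e^18 ≈ 65659969.1, RHS = 2·e^9 ≈ 16206.2), but it's lexicographically larger.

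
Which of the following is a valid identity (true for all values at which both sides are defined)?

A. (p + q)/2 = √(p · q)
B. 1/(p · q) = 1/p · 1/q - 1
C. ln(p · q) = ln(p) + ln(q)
C

A: fails at (0, 1) — LHS = 1/2, RHS = 0.
B: fails at (1, 3) — LHS = 1/3, RHS = -2/3.
C: holds — e.g. at (2, 4), both sides equal ln(8) ≈ 2.079.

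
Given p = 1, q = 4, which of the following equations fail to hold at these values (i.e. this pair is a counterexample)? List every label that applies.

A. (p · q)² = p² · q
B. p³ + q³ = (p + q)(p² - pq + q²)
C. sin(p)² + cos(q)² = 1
A, C

Evaluating each claim at the given values:
A. LHS = 16, RHS = 4 → fails here (LHS ≠ RHS)
B. LHS = 65, RHS = 65 → holds here (LHS = RHS)
C. LHS = cos(4)² + sin(1)² ≈ 1.135, RHS = 1 → fails here (LHS ≠ RHS)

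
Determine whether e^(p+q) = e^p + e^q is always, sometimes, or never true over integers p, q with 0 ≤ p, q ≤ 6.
Never true

The claim fails for every pair in the range. For instance at (p, q) = (1, 2): LHS = e^3 ≈ 20.09, RHS = e + e^2 ≈ 10.11.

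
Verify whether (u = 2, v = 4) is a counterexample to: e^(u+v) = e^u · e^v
Substituting u = 2, v = 4:
LHS = e^(2+4) = e^6 ≈ 403.4
RHS = e^2 · e^4 = e^6 ≈ 403.4

The sides agree, so this pair does not disprove the claim.

Answer: No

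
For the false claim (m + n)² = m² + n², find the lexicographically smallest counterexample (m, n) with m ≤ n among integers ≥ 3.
Substituting (3, 3) into the claim:
LHS = (3 + 3)² = 36
RHS = 3² + 3² = 18

Since LHS ≠ RHS, this pair disproves the claim, and no lexicographically smaller pair (m ≤ n, integers ≥ 3) does.

For instance (9, 9) is also a counterexample (LHS = 324, RHS = 162), but it's lexicographically larger.

Answer: (m, n) = (3, 3)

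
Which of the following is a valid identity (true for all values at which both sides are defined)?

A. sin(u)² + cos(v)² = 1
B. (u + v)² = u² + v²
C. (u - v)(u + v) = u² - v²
C

A: fails at (4, 6) — LHS = sin(4)² + cos(6)² ≈ 1.495, RHS = 1.
B: fails at (5, 5) — LHS = 100, RHS = 50.
C: holds — e.g. at (4, 4), both sides equal 0.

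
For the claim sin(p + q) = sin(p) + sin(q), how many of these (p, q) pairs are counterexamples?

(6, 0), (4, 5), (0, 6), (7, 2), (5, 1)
3

Testing each pair:
(6, 0): LHS = sin(6) ≈ -0.2794, RHS = sin(6) ≈ -0.2794 → satisfies claim
(4, 5): LHS = sin(9) ≈ 0.4121, RHS = sin(5) + sin(4) ≈ -1.716 → counterexample
(0, 6): LHS = sin(6) ≈ -0.2794, RHS = sin(6) ≈ -0.2794 → satisfies claim
(7, 2): LHS = sin(9) ≈ 0.4121, RHS = sin(7) + sin(2) ≈ 1.566 → counterexample
(5, 1): LHS = sin(6) ≈ -0.2794, RHS = sin(5) + sin(1) ≈ -0.1175 → counterexample

That makes 3 counterexamples.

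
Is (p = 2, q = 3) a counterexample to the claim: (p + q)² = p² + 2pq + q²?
Substituting p = 2, q = 3:
LHS = (2 + 3)² = 25
RHS = 2² + 2·2·3 + 3² = 25

The sides agree, so this pair does not disprove the claim.

Answer: No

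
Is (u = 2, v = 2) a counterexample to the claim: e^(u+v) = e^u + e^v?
Substituting u = 2, v = 2:
LHS = e^(2+2) = e^4 ≈ 54.6
RHS = e^2 + e^2 = 2·e^2 ≈ 14.78

Since LHS ≠ RHS, this pair disproves the claim.

Answer: Yes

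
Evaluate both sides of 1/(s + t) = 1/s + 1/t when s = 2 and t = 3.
LHS = 1/(2 + 3) = 1/5
RHS = 1/2 + 1/3 = 5/6

LHS ≠ RHS, so the equation does not hold here.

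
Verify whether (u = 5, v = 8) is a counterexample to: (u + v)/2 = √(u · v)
Substituting u = 5, v = 8:
LHS = (5 + 8)/2 = 13/2
RHS = √(5 · 8) = 2·√(10) ≈ 6.325

Since LHS ≠ RHS, this pair disproves the claim.

Answer: Yes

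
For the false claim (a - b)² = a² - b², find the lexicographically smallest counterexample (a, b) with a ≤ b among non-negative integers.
(a, b) = (0, 1)

Substituting (0, 1) into the claim:
LHS = (0 - 1)² = 1
RHS = 0² - 1² = -1

Since LHS ≠ RHS, this pair disproves the claim, and no lexicographically smaller pair (a ≤ b, non-negative integers) does.

For instance (1, 6) is also a counterexample (LHS = 25, RHS = -35), but it's lexicographically larger.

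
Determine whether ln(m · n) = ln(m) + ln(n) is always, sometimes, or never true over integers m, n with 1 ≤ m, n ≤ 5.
The identity holds for every pair in the range. For instance at (m, n) = (2, 4): both sides equal ln(8) ≈ 2.079.

Answer: Always true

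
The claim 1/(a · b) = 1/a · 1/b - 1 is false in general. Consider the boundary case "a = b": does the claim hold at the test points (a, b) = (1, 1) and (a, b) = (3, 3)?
At (1, 1): LHS = 1 ≠ RHS = 0
At (3, 3): LHS = 1/9 ≠ RHS = -8/9

Answer: No, fails at both test points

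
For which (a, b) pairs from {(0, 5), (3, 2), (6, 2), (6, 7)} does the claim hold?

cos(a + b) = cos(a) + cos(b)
None

Testing each pair:
(0, 5): LHS = cos(5) ≈ 0.2837, RHS = cos(5) + 1 ≈ 1.284 → fails
(3, 2): LHS = cos(5) ≈ 0.2837, RHS = cos(3) + cos(2) ≈ -1.406 → fails
(6, 2): LHS = cos(8) ≈ -0.1455, RHS = cos(2) + cos(6) ≈ 0.544 → fails
(6, 7): LHS = cos(13) ≈ 0.9074, RHS = cos(7) + cos(6) ≈ 1.714 → fails

No pair satisfies the claim.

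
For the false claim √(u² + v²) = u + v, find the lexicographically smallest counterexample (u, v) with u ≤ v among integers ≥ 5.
(u, v) = (5, 5)

Substituting (5, 5) into the claim:
LHS = √(5² + 5²) = 5·√(2) ≈ 7.071
RHS = 5 + 5 = 10

Since LHS ≠ RHS, this pair disproves the claim, and no lexicographically smaller pair (u ≤ v, integers ≥ 5) does.

For instance (7, 10) is also a counterexample (LHS = √(149) ≈ 12.21, RHS = 17), but it's lexicographically larger.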